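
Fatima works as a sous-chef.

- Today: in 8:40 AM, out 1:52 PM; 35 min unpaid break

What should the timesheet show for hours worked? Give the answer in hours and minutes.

4 h 37 min

Today: 8:40 AM–1:52 PM = 5 h 12 min; less 35 min break → 4 h 37 min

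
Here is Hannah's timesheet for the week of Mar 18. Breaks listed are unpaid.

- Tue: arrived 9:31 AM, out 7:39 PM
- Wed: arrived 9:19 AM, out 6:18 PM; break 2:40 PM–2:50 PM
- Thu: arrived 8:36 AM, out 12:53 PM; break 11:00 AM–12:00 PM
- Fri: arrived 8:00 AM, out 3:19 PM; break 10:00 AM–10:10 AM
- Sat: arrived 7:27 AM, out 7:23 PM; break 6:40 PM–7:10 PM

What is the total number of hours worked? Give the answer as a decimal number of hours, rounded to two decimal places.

Tue: 9:31 AM–7:39 PM = 10 h 8 min
Wed: 9:19 AM–6:18 PM = 8 h 59 min; less 10 min break → 8 h 49 min
Thu: 8:36 AM–12:53 PM = 4 h 17 min; less 60 min break → 3 h 17 min
Fri: 8:00 AM–3:19 PM = 7 h 19 min; less 10 min break → 7 h 9 min
Sat: 7:27 AM–7:23 PM = 11 h 56 min; less 30 min break → 11 h 26 min
Total: 10 h 8 min + 8 h 49 min + 3 h 17 min + 7 h 9 min + 11 h 26 min = 40 h 49 min.

40.82 hours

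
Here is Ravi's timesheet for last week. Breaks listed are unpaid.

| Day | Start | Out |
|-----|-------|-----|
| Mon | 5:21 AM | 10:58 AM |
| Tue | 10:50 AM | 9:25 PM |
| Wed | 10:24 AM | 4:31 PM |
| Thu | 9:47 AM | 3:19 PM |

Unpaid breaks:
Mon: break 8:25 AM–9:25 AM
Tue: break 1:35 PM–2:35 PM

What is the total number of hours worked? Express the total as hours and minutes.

Mon: 5:21 AM–10:58 AM = 5 h 37 min; less 60 min break → 4 h 37 min
Tue: 10:50 AM–9:25 PM = 10 h 35 min; less 60 min break → 9 h 35 min
Wed: 10:24 AM–4:31 PM = 6 h 7 min
Thu: 9:47 AM–3:19 PM = 5 h 32 min
Total: 4 h 37 min + 9 h 35 min + 6 h 7 min + 5 h 32 min = 25 h 51 min.

25 h 51 min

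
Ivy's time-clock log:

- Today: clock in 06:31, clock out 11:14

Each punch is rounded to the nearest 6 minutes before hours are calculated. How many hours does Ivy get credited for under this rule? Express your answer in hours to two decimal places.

4.70 hours

Today: in 06:31→06:30, out 11:14→11:12; 4 h 42 min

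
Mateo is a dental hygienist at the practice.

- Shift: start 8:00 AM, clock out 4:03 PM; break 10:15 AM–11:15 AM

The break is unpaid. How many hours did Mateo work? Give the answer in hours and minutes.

Shift: 8:00 AM–4:03 PM = 8 h 3 min; less 60 min break → 7 h 3 min

7 h 3 min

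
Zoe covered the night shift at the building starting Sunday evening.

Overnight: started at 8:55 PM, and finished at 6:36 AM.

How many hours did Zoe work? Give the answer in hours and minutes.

Overnight: 8:55 PM → midnight = 3 h 5 min; midnight → 6:36 AM = 6 h 36 min; span 9 h 41 min

9 h 41 min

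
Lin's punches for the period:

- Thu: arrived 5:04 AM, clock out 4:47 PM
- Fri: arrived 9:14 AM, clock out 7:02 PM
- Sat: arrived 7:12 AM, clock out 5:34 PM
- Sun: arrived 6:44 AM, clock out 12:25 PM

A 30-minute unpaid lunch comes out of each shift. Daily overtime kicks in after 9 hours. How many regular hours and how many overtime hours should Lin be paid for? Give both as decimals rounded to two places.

Thu: 5:04 AM–4:47 PM = 11 h 43 min; less 30 min break → 11 h 13 min
Fri: 9:14 AM–7:02 PM = 9 h 48 min; less 30 min break → 9 h 18 min
Sat: 7:12 AM–5:34 PM = 10 h 22 min; less 30 min break → 9 h 52 min
Sun: 6:44 AM–12:25 PM = 5 h 41 min; less 30 min break → 5 h 11 min
Thu reg 9 h 0 min / OT 2 h 13 min; Fri reg 9 h 0 min / OT 0 h 18 min; Sat reg 9 h 0 min / OT 0 h 52 min; Sun reg 5 h 11 min / OT 0 h 0 min.
Totals: regular 32 h 11 min, overtime 3 h 23 min.

Regular 32.18 hours, overtime 3.38 hours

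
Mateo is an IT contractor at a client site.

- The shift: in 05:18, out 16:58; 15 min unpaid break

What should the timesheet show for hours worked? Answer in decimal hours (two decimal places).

The shift: 05:18–16:58 = 11 h 40 min; less 15 min break → 11 h 25 min

11.42 hours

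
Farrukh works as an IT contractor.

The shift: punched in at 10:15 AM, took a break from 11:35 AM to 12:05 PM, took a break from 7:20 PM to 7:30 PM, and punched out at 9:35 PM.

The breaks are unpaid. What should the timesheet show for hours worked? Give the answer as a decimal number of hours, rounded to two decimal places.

10.67 hours

The shift: 10:15 AM–9:35 PM = 11 h 20 min; less 40 min break → 10 h 40 min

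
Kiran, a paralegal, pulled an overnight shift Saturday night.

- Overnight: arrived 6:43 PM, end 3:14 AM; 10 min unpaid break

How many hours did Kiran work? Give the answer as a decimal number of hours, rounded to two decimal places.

8.35 hours

Overnight: 6:43 PM → midnight = 5 h 17 min; midnight → 3:14 AM = 3 h 14 min; span 8 h 31 min; less 10 min break → 8 h 21 min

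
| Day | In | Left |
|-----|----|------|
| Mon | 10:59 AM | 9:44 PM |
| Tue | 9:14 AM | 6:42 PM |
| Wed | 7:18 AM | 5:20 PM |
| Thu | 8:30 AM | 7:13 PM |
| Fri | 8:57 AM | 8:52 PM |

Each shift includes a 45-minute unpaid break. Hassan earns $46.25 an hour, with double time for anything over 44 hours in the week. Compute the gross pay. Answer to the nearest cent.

$2509.83

Mon: 10:59 AM–9:44 PM = 10 h 45 min; less 45 min break → 10 h 0 min
Tue: 9:14 AM–6:42 PM = 9 h 28 min; less 45 min break → 8 h 43 min
Wed: 7:18 AM–5:20 PM = 10 h 2 min; less 45 min break → 9 h 17 min
Thu: 8:30 AM–7:13 PM = 10 h 43 min; less 45 min break → 9 h 58 min
Fri: 8:57 AM–8:52 PM = 11 h 55 min; less 45 min break → 11 h 10 min
Total worked: 49 h 8 min = 2948 min.
Regular 44 h 0 min = 2640 min at $46.25/h; overtime 5 h 8 min = 308 min at $92.50/h.
Pay = (2640 × $46.25 + 308 × $92.50) ÷ 60 = $2509.83.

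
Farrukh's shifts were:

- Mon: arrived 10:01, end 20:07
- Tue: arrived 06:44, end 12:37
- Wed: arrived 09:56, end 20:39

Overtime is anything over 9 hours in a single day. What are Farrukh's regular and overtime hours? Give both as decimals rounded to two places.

Mon: 10:01–20:07 = 10 h 6 min
Tue: 06:44–12:37 = 5 h 53 min
Wed: 09:56–20:39 = 10 h 43 min
Mon reg 9 h 0 min / OT 1 h 6 min; Tue reg 5 h 53 min / OT 0 h 0 min; Wed reg 9 h 0 min / OT 1 h 43 min.
Totals: regular 23 h 53 min, overtime 2 h 49 min.

Regular 23.88 hours, overtime 2.82 hours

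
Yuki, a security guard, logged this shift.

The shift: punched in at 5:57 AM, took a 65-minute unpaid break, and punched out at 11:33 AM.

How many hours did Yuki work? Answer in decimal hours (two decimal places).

The shift: 5:57 AM–11:33 AM = 5 h 36 min; less 65 min break → 4 h 31 min

4.52 hours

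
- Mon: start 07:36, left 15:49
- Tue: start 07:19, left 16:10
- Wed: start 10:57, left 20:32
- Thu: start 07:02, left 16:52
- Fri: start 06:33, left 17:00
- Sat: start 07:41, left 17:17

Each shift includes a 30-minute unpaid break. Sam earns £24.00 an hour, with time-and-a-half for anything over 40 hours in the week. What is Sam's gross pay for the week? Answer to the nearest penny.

Mon: 07:36–15:49 = 8 h 13 min; less 30 min break → 7 h 43 min
Tue: 07:19–16:10 = 8 h 51 min; less 30 min break → 8 h 21 min
Wed: 10:57–20:32 = 9 h 35 min; less 30 min break → 9 h 5 min
Thu: 07:02–16:52 = 9 h 50 min; less 30 min break → 9 h 20 min
Fri: 06:33–17:00 = 10 h 27 min; less 30 min break → 9 h 57 min
Sat: 07:41–17:17 = 9 h 36 min; less 30 min break → 9 h 6 min
Total worked: 53 h 32 min = 3212 min.
Regular 40 h 0 min = 2400 min at £24.00/h; overtime 13 h 32 min = 812 min at £36.00/h.
Pay = (2400 × £24.00 + 812 × £36.00) ÷ 60 = £1447.20.

£1447.20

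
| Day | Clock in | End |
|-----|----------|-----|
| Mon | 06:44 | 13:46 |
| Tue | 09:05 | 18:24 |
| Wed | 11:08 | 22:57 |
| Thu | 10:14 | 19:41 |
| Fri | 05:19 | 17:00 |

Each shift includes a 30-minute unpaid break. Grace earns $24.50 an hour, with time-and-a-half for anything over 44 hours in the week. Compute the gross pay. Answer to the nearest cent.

$1180.90

Mon: 06:44–13:46 = 7 h 2 min; less 30 min break → 6 h 32 min
Tue: 09:05–18:24 = 9 h 19 min; less 30 min break → 8 h 49 min
Wed: 11:08–22:57 = 11 h 49 min; less 30 min break → 11 h 19 min
Thu: 10:14–19:41 = 9 h 27 min; less 30 min break → 8 h 57 min
Fri: 05:19–17:00 = 11 h 41 min; less 30 min break → 11 h 11 min
Total worked: 46 h 48 min = 2808 min.
Regular 44 h 0 min = 2640 min at $24.50/h; overtime 2 h 48 min = 168 min at $36.75/h.
Pay = (2640 × $24.50 + 168 × $36.75) ÷ 60 = $1180.90.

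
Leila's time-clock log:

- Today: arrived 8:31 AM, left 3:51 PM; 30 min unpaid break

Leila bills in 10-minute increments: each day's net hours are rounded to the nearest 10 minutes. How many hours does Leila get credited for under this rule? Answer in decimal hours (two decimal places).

6.83 hours

Today: 8:31 AM–3:51 PM = 7 h 20 min − 30 min = 6 h 50 min → rounds to 6 h 50 min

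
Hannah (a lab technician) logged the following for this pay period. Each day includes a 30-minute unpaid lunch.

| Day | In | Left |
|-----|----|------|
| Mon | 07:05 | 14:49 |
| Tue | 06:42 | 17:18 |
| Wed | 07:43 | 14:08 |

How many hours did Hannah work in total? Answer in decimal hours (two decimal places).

Mon: 07:05–14:49 = 7 h 44 min; less 30 min break → 7 h 14 min
Tue: 06:42–17:18 = 10 h 36 min; less 30 min break → 10 h 6 min
Wed: 07:43–14:08 = 6 h 25 min; less 30 min break → 5 h 55 min
Total: 7 h 14 min + 10 h 6 min + 5 h 55 min = 23 h 15 min.

23.25 hours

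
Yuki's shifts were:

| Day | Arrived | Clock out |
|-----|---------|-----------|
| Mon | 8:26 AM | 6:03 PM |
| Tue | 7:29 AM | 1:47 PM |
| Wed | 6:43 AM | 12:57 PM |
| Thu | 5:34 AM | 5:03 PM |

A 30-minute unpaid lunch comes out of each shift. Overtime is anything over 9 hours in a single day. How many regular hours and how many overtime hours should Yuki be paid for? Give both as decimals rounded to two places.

Regular 29.53 hours, overtime 2.10 hours

Mon: 8:26 AM–6:03 PM = 9 h 37 min; less 30 min break → 9 h 7 min
Tue: 7:29 AM–1:47 PM = 6 h 18 min; less 30 min break → 5 h 48 min
Wed: 6:43 AM–12:57 PM = 6 h 14 min; less 30 min break → 5 h 44 min
Thu: 5:34 AM–5:03 PM = 11 h 29 min; less 30 min break → 10 h 59 min
Mon reg 9 h 0 min / OT 0 h 7 min; Tue reg 5 h 48 min / OT 0 h 0 min; Wed reg 5 h 44 min / OT 0 h 0 min; Thu reg 9 h 0 min / OT 1 h 59 min.
Totals: regular 29 h 32 min, overtime 2 h 6 min.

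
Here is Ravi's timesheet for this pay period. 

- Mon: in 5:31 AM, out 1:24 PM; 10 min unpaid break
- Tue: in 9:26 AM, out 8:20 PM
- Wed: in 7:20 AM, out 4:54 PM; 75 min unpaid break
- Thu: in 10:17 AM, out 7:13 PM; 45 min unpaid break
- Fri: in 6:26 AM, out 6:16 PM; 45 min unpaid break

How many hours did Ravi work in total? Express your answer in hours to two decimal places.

46.20 hours

Mon: 5:31 AM–1:24 PM = 7 h 53 min; less 10 min break → 7 h 43 min
Tue: 9:26 AM–8:20 PM = 10 h 54 min
Wed: 7:20 AM–4:54 PM = 9 h 34 min; less 75 min break → 8 h 19 min
Thu: 10:17 AM–7:13 PM = 8 h 56 min; less 45 min break → 8 h 11 min
Fri: 6:26 AM–6:16 PM = 11 h 50 min; less 45 min break → 11 h 5 min
Total: 7 h 43 min + 10 h 54 min + 8 h 19 min + 8 h 11 min + 11 h 5 min = 46 h 12 min.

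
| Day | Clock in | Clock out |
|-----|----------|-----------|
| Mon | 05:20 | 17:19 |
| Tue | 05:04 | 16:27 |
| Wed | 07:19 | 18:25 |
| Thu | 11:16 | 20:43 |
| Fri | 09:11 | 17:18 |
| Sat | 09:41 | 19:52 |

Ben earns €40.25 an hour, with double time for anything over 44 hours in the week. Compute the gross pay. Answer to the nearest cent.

Mon: 05:20–17:19 = 11 h 59 min
Tue: 05:04–16:27 = 11 h 23 min
Wed: 07:19–18:25 = 11 h 6 min
Thu: 11:16–20:43 = 9 h 27 min
Fri: 09:11–17:18 = 8 h 7 min
Sat: 09:41–19:52 = 10 h 11 min
Total worked: 62 h 13 min = 3733 min.
Regular 44 h 0 min = 2640 min at €40.25/h; overtime 18 h 13 min = 1093 min at €80.50/h.
Pay = (2640 × €40.25 + 1093 × €80.50) ÷ 60 = €3237.44.

€3237.44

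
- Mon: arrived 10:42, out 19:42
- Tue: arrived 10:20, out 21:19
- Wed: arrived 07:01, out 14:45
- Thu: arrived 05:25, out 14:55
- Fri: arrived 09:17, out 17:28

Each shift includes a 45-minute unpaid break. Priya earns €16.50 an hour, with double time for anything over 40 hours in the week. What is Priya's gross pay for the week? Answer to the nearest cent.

€714.45

Mon: 10:42–19:42 = 9 h 0 min; less 45 min break → 8 h 15 min
Tue: 10:20–21:19 = 10 h 59 min; less 45 min break → 10 h 14 min
Wed: 07:01–14:45 = 7 h 44 min; less 45 min break → 6 h 59 min
Thu: 05:25–14:55 = 9 h 30 min; less 45 min break → 8 h 45 min
Fri: 09:17–17:28 = 8 h 11 min; less 45 min break → 7 h 26 min
Total worked: 41 h 39 min = 2499 min.
Regular 40 h 0 min = 2400 min at €16.50/h; overtime 1 h 39 min = 99 min at €33.00/h.
Pay = (2400 × €16.50 + 99 × €33.00) ÷ 60 = €714.45.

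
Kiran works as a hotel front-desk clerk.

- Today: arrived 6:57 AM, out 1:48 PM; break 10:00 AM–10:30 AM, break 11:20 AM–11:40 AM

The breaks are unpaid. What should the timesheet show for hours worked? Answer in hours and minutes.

Today: 6:57 AM–1:48 PM = 6 h 51 min; less 50 min break → 6 h 1 min

6 h 1 min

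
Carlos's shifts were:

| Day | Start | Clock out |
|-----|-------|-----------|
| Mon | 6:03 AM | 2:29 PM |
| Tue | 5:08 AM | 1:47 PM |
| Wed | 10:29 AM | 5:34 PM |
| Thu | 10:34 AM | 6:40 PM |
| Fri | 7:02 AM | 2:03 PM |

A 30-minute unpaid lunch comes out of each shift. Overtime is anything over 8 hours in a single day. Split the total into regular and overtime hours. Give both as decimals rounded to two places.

Regular 36.63 hours, overtime 0.15 hours

Mon: 6:03 AM–2:29 PM = 8 h 26 min; less 30 min break → 7 h 56 min
Tue: 5:08 AM–1:47 PM = 8 h 39 min; less 30 min break → 8 h 9 min
Wed: 10:29 AM–5:34 PM = 7 h 5 min; less 30 min break → 6 h 35 min
Thu: 10:34 AM–6:40 PM = 8 h 6 min; less 30 min break → 7 h 36 min
Fri: 7:02 AM–2:03 PM = 7 h 1 min; less 30 min break → 6 h 31 min
Mon reg 7 h 56 min / OT 0 h 0 min; Tue reg 8 h 0 min / OT 0 h 9 min; Wed reg 6 h 35 min / OT 0 h 0 min; Thu reg 7 h 36 min / OT 0 h 0 min; Fri reg 6 h 31 min / OT 0 h 0 min.
Totals: regular 36 h 38 min, overtime 0 h 9 min.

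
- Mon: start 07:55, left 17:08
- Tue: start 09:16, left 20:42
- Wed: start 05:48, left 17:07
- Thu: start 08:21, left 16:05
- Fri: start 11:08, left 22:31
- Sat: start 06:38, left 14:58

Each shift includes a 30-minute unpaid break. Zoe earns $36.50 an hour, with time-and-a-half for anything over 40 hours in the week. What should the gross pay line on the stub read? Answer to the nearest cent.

Mon: 07:55–17:08 = 9 h 13 min; less 30 min break → 8 h 43 min
Tue: 09:16–20:42 = 11 h 26 min; less 30 min break → 10 h 56 min
Wed: 05:48–17:07 = 11 h 19 min; less 30 min break → 10 h 49 min
Thu: 08:21–16:05 = 7 h 44 min; less 30 min break → 7 h 14 min
Fri: 11:08–22:31 = 11 h 23 min; less 30 min break → 10 h 53 min
Sat: 06:38–14:58 = 8 h 20 min; less 30 min break → 7 h 50 min
Total worked: 56 h 25 min = 3385 min.
Regular 40 h 0 min = 2400 min at $36.50/h; overtime 16 h 25 min = 985 min at $54.75/h.
Pay = (2400 × $36.50 + 985 × $54.75) ÷ 60 = $2358.81.

$2358.81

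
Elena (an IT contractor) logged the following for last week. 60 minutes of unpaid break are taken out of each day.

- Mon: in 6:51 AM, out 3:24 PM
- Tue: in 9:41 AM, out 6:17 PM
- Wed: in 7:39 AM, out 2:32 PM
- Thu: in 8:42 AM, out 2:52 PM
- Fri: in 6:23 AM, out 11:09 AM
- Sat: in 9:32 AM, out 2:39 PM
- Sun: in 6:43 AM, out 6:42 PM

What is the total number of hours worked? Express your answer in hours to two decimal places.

Mon: 6:51 AM–3:24 PM = 8 h 33 min; less 60 min break → 7 h 33 min
Tue: 9:41 AM–6:17 PM = 8 h 36 min; less 60 min break → 7 h 36 min
Wed: 7:39 AM–2:32 PM = 6 h 53 min; less 60 min break → 5 h 53 min
Thu: 8:42 AM–2:52 PM = 6 h 10 min; less 60 min break → 5 h 10 min
Fri: 6:23 AM–11:09 AM = 4 h 46 min; less 60 min break → 3 h 46 min
Sat: 9:32 AM–2:39 PM = 5 h 7 min; less 60 min break → 4 h 7 min
Sun: 6:43 AM–6:42 PM = 11 h 59 min; less 60 min break → 10 h 59 min
Total: 7 h 33 min + 7 h 36 min + 5 h 53 min + 5 h 10 min + 3 h 46 min + 4 h 7 min + 10 h 59 min = 45 h 4 min.

45.07 hours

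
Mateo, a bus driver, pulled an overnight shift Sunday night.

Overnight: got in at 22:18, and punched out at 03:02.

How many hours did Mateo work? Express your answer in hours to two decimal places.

Overnight: 22:18 → midnight = 1 h 42 min; midnight → 03:02 = 3 h 2 min; span 4 h 44 min

4.73 hours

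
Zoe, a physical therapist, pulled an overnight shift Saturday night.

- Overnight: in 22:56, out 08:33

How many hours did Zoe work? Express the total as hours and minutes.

9 h 37 min

Overnight: 22:56 → midnight = 1 h 4 min; midnight → 08:33 = 8 h 33 min; span 9 h 37 min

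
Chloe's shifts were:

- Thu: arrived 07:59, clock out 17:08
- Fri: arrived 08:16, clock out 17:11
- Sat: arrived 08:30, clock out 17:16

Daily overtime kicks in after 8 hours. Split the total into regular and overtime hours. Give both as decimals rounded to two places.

Regular 24.00 hours, overtime 2.83 hours

Thu: 07:59–17:08 = 9 h 9 min
Fri: 08:16–17:11 = 8 h 55 min
Sat: 08:30–17:16 = 8 h 46 min
Thu reg 8 h 0 min / OT 1 h 9 min; Fri reg 8 h 0 min / OT 0 h 55 min; Sat reg 8 h 0 min / OT 0 h 46 min.
Totals: regular 24 h 0 min, overtime 2 h 50 min.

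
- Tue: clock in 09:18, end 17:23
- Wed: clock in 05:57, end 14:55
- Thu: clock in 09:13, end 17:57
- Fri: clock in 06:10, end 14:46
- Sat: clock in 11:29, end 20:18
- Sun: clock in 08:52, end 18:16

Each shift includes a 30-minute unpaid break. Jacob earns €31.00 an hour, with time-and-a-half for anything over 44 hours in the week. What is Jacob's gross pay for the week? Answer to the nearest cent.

€1624.40

Tue: 09:18–17:23 = 8 h 5 min; less 30 min break → 7 h 35 min
Wed: 05:57–14:55 = 8 h 58 min; less 30 min break → 8 h 28 min
Thu: 09:13–17:57 = 8 h 44 min; less 30 min break → 8 h 14 min
Fri: 06:10–14:46 = 8 h 36 min; less 30 min break → 8 h 6 min
Sat: 11:29–20:18 = 8 h 49 min; less 30 min break → 8 h 19 min
Sun: 08:52–18:16 = 9 h 24 min; less 30 min break → 8 h 54 min
Total worked: 49 h 36 min = 2976 min.
Regular 44 h 0 min = 2640 min at €31.00/h; overtime 5 h 36 min = 336 min at €46.50/h.
Pay = (2640 × €31.00 + 336 × €46.50) ÷ 60 = €1624.40.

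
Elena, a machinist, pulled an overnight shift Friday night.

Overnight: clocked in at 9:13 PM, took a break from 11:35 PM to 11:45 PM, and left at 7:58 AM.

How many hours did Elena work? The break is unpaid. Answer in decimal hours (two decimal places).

10.58 hours

Overnight: 9:13 PM → midnight = 2 h 47 min; midnight → 7:58 AM = 7 h 58 min; span 10 h 45 min; less 10 min break → 10 h 35 min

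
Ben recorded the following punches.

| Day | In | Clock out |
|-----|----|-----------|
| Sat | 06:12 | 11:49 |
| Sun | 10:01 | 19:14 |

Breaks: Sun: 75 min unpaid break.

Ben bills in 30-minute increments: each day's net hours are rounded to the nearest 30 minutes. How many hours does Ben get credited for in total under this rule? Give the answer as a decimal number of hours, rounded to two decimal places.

Sat: 06:12–11:49 = 5 h 37 min → rounds to 5 h 30 min
Sun: 10:01–19:14 = 9 h 13 min − 75 min = 7 h 58 min → rounds to 8 h 0 min
Total credited: 13 h 30 min.

13.50 hours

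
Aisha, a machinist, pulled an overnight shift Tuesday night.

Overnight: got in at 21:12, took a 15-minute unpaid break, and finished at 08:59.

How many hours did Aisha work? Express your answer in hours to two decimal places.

Overnight: 21:12 → midnight = 2 h 48 min; midnight → 08:59 = 8 h 59 min; span 11 h 47 min; less 15 min break → 11 h 32 min

11.53 hours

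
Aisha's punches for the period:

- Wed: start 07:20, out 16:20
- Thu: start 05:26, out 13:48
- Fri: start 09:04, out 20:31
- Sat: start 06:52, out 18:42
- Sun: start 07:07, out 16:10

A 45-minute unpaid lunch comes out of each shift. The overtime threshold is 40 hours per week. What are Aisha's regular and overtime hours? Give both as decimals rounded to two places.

Regular 40.00 hours, overtime 5.95 hours

Wed: 07:20–16:20 = 9 h 0 min; less 45 min break → 8 h 15 min
Thu: 05:26–13:48 = 8 h 22 min; less 45 min break → 7 h 37 min
Fri: 09:04–20:31 = 11 h 27 min; less 45 min break → 10 h 42 min
Sat: 06:52–18:42 = 11 h 50 min; less 45 min break → 11 h 5 min
Sun: 07:07–16:10 = 9 h 3 min; less 45 min break → 8 h 18 min
Total worked: 45 h 57 min = 45.95 h.
Threshold 40 h → overtime 5 h 57 min, regular 40 h 0 min.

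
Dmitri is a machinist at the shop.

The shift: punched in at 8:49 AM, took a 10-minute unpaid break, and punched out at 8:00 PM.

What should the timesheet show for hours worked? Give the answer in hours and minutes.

The shift: 8:49 AM–8:00 PM = 11 h 11 min; less 10 min break → 11 h 1 min

11 h 1 min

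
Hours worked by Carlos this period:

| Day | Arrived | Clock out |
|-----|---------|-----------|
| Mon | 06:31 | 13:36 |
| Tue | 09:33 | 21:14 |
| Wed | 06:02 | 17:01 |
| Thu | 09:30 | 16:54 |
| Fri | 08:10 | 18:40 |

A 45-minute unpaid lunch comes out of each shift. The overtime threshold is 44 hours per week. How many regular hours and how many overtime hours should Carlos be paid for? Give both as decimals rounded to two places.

Regular 43.90 hours, overtime 0.00 hours

Mon: 06:31–13:36 = 7 h 5 min; less 45 min break → 6 h 20 min
Tue: 09:33–21:14 = 11 h 41 min; less 45 min break → 10 h 56 min
Wed: 06:02–17:01 = 10 h 59 min; less 45 min break → 10 h 14 min
Thu: 09:30–16:54 = 7 h 24 min; less 45 min break → 6 h 39 min
Fri: 08:10–18:40 = 10 h 30 min; less 45 min break → 9 h 45 min
Total worked: 43 h 54 min = 43.90 h.
Threshold 44 h → overtime 0 h 0 min, regular 43 h 54 min.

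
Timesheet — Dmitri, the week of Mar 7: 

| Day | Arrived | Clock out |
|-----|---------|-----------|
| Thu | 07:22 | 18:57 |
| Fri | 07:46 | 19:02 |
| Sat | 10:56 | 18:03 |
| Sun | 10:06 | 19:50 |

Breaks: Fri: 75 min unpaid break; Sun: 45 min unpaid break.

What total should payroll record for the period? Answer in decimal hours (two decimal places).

Thu: 07:22–18:57 = 11 h 35 min
Fri: 07:46–19:02 = 11 h 16 min; less 75 min break → 10 h 1 min
Sat: 10:56–18:03 = 7 h 7 min
Sun: 10:06–19:50 = 9 h 44 min; less 45 min break → 8 h 59 min
Total: 11 h 35 min + 10 h 1 min + 7 h 7 min + 8 h 59 min = 37 h 42 min.

37.70 hours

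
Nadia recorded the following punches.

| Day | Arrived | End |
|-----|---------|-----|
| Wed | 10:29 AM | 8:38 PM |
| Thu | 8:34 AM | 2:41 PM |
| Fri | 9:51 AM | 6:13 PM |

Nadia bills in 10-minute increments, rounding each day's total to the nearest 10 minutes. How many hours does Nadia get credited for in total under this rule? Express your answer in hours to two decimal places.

24.67 hours

Wed: 10:29 AM–8:38 PM = 10 h 9 min → rounds to 10 h 10 min
Thu: 8:34 AM–2:41 PM = 6 h 7 min → rounds to 6 h 10 min
Fri: 9:51 AM–6:13 PM = 8 h 22 min → rounds to 8 h 20 min
Total credited: 24 h 40 min.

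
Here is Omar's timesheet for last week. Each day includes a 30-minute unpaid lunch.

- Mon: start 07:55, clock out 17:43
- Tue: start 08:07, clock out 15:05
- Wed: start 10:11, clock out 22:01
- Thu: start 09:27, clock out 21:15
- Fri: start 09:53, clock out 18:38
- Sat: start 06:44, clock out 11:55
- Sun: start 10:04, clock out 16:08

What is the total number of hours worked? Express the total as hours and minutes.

Mon: 07:55–17:43 = 9 h 48 min; less 30 min break → 9 h 18 min
Tue: 08:07–15:05 = 6 h 58 min; less 30 min break → 6 h 28 min
Wed: 10:11–22:01 = 11 h 50 min; less 30 min break → 11 h 20 min
Thu: 09:27–21:15 = 11 h 48 min; less 30 min break → 11 h 18 min
Fri: 09:53–18:38 = 8 h 45 min; less 30 min break → 8 h 15 min
Sat: 06:44–11:55 = 5 h 11 min; less 30 min break → 4 h 41 min
Sun: 10:04–16:08 = 6 h 4 min; less 30 min break → 5 h 34 min
Total: 9 h 18 min + 6 h 28 min + 11 h 20 min + 11 h 18 min + 8 h 15 min + 4 h 41 min + 5 h 34 min = 56 h 54 min.

56 h 54 min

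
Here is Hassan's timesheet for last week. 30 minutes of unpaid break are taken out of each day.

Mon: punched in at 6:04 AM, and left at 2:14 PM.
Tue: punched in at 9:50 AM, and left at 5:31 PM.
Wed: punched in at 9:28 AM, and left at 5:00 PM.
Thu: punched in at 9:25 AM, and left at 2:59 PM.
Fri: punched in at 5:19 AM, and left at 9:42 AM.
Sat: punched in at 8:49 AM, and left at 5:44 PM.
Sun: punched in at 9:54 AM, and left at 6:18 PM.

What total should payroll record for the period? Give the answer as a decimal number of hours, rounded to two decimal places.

47.15 hours

Mon: 6:04 AM–2:14 PM = 8 h 10 min; less 30 min break → 7 h 40 min
Tue: 9:50 AM–5:31 PM = 7 h 41 min; less 30 min break → 7 h 11 min
Wed: 9:28 AM–5:00 PM = 7 h 32 min; less 30 min break → 7 h 2 min
Thu: 9:25 AM–2:59 PM = 5 h 34 min; less 30 min break → 5 h 4 min
Fri: 5:19 AM–9:42 AM = 4 h 23 min; less 30 min break → 3 h 53 min
Sat: 8:49 AM–5:44 PM = 8 h 55 min; less 30 min break → 8 h 25 min
Sun: 9:54 AM–6:18 PM = 8 h 24 min; less 30 min break → 7 h 54 min
Total: 7 h 40 min + 7 h 11 min + 7 h 2 min + 5 h 4 min + 3 h 53 min + 8 h 25 min + 7 h 54 min = 47 h 9 min.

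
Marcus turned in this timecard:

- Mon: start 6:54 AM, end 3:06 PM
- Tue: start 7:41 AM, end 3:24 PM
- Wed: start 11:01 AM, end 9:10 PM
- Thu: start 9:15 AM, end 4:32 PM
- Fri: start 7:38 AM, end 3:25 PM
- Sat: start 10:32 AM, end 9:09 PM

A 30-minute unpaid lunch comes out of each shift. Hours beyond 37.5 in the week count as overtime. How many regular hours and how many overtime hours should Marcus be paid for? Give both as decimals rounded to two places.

Regular 37.50 hours, overtime 11.25 hours

Mon: 6:54 AM–3:06 PM = 8 h 12 min; less 30 min break → 7 h 42 min
Tue: 7:41 AM–3:24 PM = 7 h 43 min; less 30 min break → 7 h 13 min
Wed: 11:01 AM–9:10 PM = 10 h 9 min; less 30 min break → 9 h 39 min
Thu: 9:15 AM–4:32 PM = 7 h 17 min; less 30 min break → 6 h 47 min
Fri: 7:38 AM–3:25 PM = 7 h 47 min; less 30 min break → 7 h 17 min
Sat: 10:32 AM–9:09 PM = 10 h 37 min; less 30 min break → 10 h 7 min
Total worked: 48 h 45 min = 48.75 h.
Threshold 37.5 h → overtime 11 h 15 min, regular 37 h 30 min.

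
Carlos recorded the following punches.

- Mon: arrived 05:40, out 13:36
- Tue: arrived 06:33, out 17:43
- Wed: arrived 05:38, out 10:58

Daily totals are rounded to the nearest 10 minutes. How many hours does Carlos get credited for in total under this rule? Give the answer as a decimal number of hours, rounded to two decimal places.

24.50 hours

Mon: 05:40–13:36 = 7 h 56 min → rounds to 8 h 0 min
Tue: 06:33–17:43 = 11 h 10 min → rounds to 11 h 10 min
Wed: 05:38–10:58 = 5 h 20 min → rounds to 5 h 20 min
Total credited: 24 h 30 min.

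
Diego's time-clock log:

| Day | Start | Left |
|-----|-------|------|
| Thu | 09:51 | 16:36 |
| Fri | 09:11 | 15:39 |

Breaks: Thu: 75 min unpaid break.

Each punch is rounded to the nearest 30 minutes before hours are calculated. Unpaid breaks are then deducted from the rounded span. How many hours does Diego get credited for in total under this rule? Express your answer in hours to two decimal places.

Thu: in 09:51→10:00, out 16:36→16:30; 6 h 30 min − 75 min = 5 h 15 min
Fri: in 09:11→09:00, out 15:39→15:30; 6 h 30 min
Total credited: 11 h 45 min.

11.75 hours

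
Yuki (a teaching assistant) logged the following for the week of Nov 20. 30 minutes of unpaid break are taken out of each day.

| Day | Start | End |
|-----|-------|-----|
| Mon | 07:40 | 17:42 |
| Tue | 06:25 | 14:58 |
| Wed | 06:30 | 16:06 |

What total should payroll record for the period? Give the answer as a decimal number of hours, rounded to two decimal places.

26.68 hours

Mon: 07:40–17:42 = 10 h 2 min; less 30 min break → 9 h 32 min
Tue: 06:25–14:58 = 8 h 33 min; less 30 min break → 8 h 3 min
Wed: 06:30–16:06 = 9 h 36 min; less 30 min break → 9 h 6 min
Total: 9 h 32 min + 8 h 3 min + 9 h 6 min = 26 h 41 min.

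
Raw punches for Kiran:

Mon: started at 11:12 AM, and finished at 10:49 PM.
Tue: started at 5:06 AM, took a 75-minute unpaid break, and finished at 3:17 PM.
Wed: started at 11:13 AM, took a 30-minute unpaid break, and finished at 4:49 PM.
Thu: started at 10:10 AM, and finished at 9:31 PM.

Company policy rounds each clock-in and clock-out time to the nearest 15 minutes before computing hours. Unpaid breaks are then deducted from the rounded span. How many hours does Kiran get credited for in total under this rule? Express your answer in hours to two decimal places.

36.75 hours

Mon: in 11:12 AM→11:15 AM, out 10:49 PM→10:45 PM; 11 h 30 min
Tue: in 5:06 AM→5:00 AM, out 3:17 PM→3:15 PM; 10 h 15 min − 75 min = 9 h 0 min
Wed: in 11:13 AM→11:15 AM, out 4:49 PM→4:45 PM; 5 h 30 min − 30 min = 5 h 0 min
Thu: in 10:10 AM→10:15 AM, out 9:31 PM→9:30 PM; 11 h 15 min
Total credited: 36 h 45 min.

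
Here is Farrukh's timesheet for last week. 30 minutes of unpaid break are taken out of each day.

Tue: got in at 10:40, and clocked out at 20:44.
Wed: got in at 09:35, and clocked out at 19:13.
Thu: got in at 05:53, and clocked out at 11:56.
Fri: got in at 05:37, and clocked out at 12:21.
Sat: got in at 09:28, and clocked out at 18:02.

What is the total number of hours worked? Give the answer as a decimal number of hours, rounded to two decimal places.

38.55 hours

Tue: 10:40–20:44 = 10 h 4 min; less 30 min break → 9 h 34 min
Wed: 09:35–19:13 = 9 h 38 min; less 30 min break → 9 h 8 min
Thu: 05:53–11:56 = 6 h 3 min; less 30 min break → 5 h 33 min
Fri: 05:37–12:21 = 6 h 44 min; less 30 min break → 6 h 14 min
Sat: 09:28–18:02 = 8 h 34 min; less 30 min break → 8 h 4 min
Total: 9 h 34 min + 9 h 8 min + 5 h 33 min + 6 h 14 min + 8 h 4 min = 38 h 33 min.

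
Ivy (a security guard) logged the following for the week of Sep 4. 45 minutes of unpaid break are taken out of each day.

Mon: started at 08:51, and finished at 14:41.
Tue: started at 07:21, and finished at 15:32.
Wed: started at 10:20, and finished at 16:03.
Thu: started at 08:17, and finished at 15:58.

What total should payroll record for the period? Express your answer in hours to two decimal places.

24.42 hours

Mon: 08:51–14:41 = 5 h 50 min; less 45 min break → 5 h 5 min
Tue: 07:21–15:32 = 8 h 11 min; less 45 min break → 7 h 26 min
Wed: 10:20–16:03 = 5 h 43 min; less 45 min break → 4 h 58 min
Thu: 08:17–15:58 = 7 h 41 min; less 45 min break → 6 h 56 min
Total: 5 h 5 min + 7 h 26 min + 4 h 58 min + 6 h 56 min = 24 h 25 min.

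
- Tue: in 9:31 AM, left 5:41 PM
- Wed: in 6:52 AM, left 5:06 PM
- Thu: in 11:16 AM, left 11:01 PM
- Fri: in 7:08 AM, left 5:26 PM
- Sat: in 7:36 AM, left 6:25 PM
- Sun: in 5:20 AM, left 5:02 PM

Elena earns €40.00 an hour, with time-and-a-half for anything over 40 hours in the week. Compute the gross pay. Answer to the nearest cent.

€2978.00

Tue: 9:31 AM–5:41 PM = 8 h 10 min
Wed: 6:52 AM–5:06 PM = 10 h 14 min
Thu: 11:16 AM–11:01 PM = 11 h 45 min
Fri: 7:08 AM–5:26 PM = 10 h 18 min
Sat: 7:36 AM–6:25 PM = 10 h 49 min
Sun: 5:20 AM–5:02 PM = 11 h 42 min
Total worked: 62 h 58 min = 3778 min.
Regular 40 h 0 min = 2400 min at €40.00/h; overtime 22 h 58 min = 1378 min at €60.00/h.
Pay = (2400 × €40.00 + 1378 × €60.00) ÷ 60 = €2978.00.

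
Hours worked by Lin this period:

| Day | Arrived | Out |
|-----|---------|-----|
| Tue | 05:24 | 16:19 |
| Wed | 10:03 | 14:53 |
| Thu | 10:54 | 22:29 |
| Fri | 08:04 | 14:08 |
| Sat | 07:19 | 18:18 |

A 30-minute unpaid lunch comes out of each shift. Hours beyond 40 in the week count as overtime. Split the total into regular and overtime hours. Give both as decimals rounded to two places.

Regular 40.00 hours, overtime 1.88 hours

Tue: 05:24–16:19 = 10 h 55 min; less 30 min break → 10 h 25 min
Wed: 10:03–14:53 = 4 h 50 min; less 30 min break → 4 h 20 min
Thu: 10:54–22:29 = 11 h 35 min; less 30 min break → 11 h 5 min
Fri: 08:04–14:08 = 6 h 4 min; less 30 min break → 5 h 34 min
Sat: 07:19–18:18 = 10 h 59 min; less 30 min break → 10 h 29 min
Total worked: 41 h 53 min = 41.88 h.
Threshold 40 h → overtime 1 h 53 min, regular 40 h 0 min.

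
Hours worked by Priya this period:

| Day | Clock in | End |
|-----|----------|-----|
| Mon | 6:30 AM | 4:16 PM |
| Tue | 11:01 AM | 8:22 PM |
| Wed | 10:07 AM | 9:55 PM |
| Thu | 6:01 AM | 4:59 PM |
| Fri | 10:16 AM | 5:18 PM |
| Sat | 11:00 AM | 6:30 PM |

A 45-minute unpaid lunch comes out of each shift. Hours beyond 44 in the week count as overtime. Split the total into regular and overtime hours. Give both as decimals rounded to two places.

Mon: 6:30 AM–4:16 PM = 9 h 46 min; less 45 min break → 9 h 1 min
Tue: 11:01 AM–8:22 PM = 9 h 21 min; less 45 min break → 8 h 36 min
Wed: 10:07 AM–9:55 PM = 11 h 48 min; less 45 min break → 11 h 3 min
Thu: 6:01 AM–4:59 PM = 10 h 58 min; less 45 min break → 10 h 13 min
Fri: 10:16 AM–5:18 PM = 7 h 2 min; less 45 min break → 6 h 17 min
Sat: 11:00 AM–6:30 PM = 7 h 30 min; less 45 min break → 6 h 45 min
Total worked: 51 h 55 min = 51.92 h.
Threshold 44 h → overtime 7 h 55 min, regular 44 h 0 min.

Regular 44.00 hours, overtime 7.92 hours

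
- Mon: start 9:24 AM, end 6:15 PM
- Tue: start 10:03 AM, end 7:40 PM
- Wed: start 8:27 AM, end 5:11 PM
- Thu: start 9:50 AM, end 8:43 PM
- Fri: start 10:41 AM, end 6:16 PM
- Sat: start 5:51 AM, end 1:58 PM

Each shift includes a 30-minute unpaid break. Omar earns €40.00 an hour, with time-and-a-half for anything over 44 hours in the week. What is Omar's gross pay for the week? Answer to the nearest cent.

€2167.00

Mon: 9:24 AM–6:15 PM = 8 h 51 min; less 30 min break → 8 h 21 min
Tue: 10:03 AM–7:40 PM = 9 h 37 min; less 30 min break → 9 h 7 min
Wed: 8:27 AM–5:11 PM = 8 h 44 min; less 30 min break → 8 h 14 min
Thu: 9:50 AM–8:43 PM = 10 h 53 min; less 30 min break → 10 h 23 min
Fri: 10:41 AM–6:16 PM = 7 h 35 min; less 30 min break → 7 h 5 min
Sat: 5:51 AM–1:58 PM = 8 h 7 min; less 30 min break → 7 h 37 min
Total worked: 50 h 47 min = 3047 min.
Regular 44 h 0 min = 2640 min at €40.00/h; overtime 6 h 47 min = 407 min at €60.00/h.
Pay = (2640 × €40.00 + 407 × €60.00) ÷ 60 = €2167.00.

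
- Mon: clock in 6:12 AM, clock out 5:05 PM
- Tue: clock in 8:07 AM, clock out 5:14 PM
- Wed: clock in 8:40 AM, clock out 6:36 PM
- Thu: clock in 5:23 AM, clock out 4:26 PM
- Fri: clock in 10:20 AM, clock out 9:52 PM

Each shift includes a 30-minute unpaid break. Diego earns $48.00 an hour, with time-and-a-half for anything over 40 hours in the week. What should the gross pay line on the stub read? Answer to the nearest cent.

$2641.20

Mon: 6:12 AM–5:05 PM = 10 h 53 min; less 30 min break → 10 h 23 min
Tue: 8:07 AM–5:14 PM = 9 h 7 min; less 30 min break → 8 h 37 min
Wed: 8:40 AM–6:36 PM = 9 h 56 min; less 30 min break → 9 h 26 min
Thu: 5:23 AM–4:26 PM = 11 h 3 min; less 30 min break → 10 h 33 min
Fri: 10:20 AM–9:52 PM = 11 h 32 min; less 30 min break → 11 h 2 min
Total worked: 50 h 1 min = 3001 min.
Regular 40 h 0 min = 2400 min at $48.00/h; overtime 10 h 1 min = 601 min at $72.00/h.
Pay = (2400 × $48.00 + 601 × $72.00) ÷ 60 = $2641.20.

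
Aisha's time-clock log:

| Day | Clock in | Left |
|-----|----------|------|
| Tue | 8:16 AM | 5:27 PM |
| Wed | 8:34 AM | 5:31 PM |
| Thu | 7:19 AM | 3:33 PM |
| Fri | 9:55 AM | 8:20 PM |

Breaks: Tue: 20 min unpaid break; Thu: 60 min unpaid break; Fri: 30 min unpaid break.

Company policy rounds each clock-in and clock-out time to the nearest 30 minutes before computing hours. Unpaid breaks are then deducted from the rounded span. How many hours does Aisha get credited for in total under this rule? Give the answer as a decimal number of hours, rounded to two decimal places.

34.67 hours

Tue: in 8:16 AM→8:30 AM, out 5:27 PM→5:30 PM; 9 h 0 min − 20 min = 8 h 40 min
Wed: in 8:34 AM→8:30 AM, out 5:31 PM→5:30 PM; 9 h 0 min
Thu: in 7:19 AM→7:30 AM, out 3:33 PM→3:30 PM; 8 h 0 min − 60 min = 7 h 0 min
Fri: in 9:55 AM→10:00 AM, out 8:20 PM→8:30 PM; 10 h 30 min − 30 min = 10 h 0 min
Total credited: 34 h 40 min.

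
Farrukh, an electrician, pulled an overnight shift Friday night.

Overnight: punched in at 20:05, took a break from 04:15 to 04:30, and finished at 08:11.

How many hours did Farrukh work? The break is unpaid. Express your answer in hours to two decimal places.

11.85 hours

Overnight: 20:05 → midnight = 3 h 55 min; midnight → 08:11 = 8 h 11 min; span 12 h 6 min; less 15 min break → 11 h 51 min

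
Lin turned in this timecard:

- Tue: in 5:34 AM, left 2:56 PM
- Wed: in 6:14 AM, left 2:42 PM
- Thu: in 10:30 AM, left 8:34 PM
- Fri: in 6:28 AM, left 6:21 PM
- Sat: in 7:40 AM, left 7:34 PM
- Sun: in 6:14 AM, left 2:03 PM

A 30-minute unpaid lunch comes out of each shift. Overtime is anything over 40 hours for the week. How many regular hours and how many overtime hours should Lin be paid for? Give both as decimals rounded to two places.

Regular 40.00 hours, overtime 16.50 hours

Tue: 5:34 AM–2:56 PM = 9 h 22 min; less 30 min break → 8 h 52 min
Wed: 6:14 AM–2:42 PM = 8 h 28 min; less 30 min break → 7 h 58 min
Thu: 10:30 AM–8:34 PM = 10 h 4 min; less 30 min break → 9 h 34 min
Fri: 6:28 AM–6:21 PM = 11 h 53 min; less 30 min break → 11 h 23 min
Sat: 7:40 AM–7:34 PM = 11 h 54 min; less 30 min break → 11 h 24 min
Sun: 6:14 AM–2:03 PM = 7 h 49 min; less 30 min break → 7 h 19 min
Total worked: 56 h 30 min = 56.50 h.
Threshold 40 h → overtime 16 h 30 min, regular 40 h 0 min.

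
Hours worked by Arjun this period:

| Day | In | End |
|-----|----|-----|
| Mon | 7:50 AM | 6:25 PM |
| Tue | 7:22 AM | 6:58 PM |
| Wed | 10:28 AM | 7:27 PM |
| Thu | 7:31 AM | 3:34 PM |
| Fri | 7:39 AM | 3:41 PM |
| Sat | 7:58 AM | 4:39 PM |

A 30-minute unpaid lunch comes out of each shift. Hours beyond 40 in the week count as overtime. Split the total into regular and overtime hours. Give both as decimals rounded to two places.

Regular 40.00 hours, overtime 12.93 hours

Mon: 7:50 AM–6:25 PM = 10 h 35 min; less 30 min break → 10 h 5 min
Tue: 7:22 AM–6:58 PM = 11 h 36 min; less 30 min break → 11 h 6 min
Wed: 10:28 AM–7:27 PM = 8 h 59 min; less 30 min break → 8 h 29 min
Thu: 7:31 AM–3:34 PM = 8 h 3 min; less 30 min break → 7 h 33 min
Fri: 7:39 AM–3:41 PM = 8 h 2 min; less 30 min break → 7 h 32 min
Sat: 7:58 AM–4:39 PM = 8 h 41 min; less 30 min break → 8 h 11 min
Total worked: 52 h 56 min = 52.93 h.
Threshold 40 h → overtime 12 h 56 min, regular 40 h 0 min.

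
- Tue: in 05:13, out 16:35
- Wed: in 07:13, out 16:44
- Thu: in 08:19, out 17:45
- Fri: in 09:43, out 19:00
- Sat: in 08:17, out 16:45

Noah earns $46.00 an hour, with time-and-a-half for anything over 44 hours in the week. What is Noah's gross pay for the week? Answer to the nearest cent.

$2304.60

Tue: 05:13–16:35 = 11 h 22 min
Wed: 07:13–16:44 = 9 h 31 min
Thu: 08:19–17:45 = 9 h 26 min
Fri: 09:43–19:00 = 9 h 17 min
Sat: 08:17–16:45 = 8 h 28 min
Total worked: 48 h 4 min = 2884 min.
Regular 44 h 0 min = 2640 min at $46.00/h; overtime 4 h 4 min = 244 min at $69.00/h.
Pay = (2640 × $46.00 + 244 × $69.00) ÷ 60 = $2304.60.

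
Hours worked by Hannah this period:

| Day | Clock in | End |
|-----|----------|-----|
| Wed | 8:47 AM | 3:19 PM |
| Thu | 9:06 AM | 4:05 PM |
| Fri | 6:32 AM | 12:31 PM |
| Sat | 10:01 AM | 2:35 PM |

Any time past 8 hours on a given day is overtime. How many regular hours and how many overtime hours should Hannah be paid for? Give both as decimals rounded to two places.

Wed: 8:47 AM–3:19 PM = 6 h 32 min
Thu: 9:06 AM–4:05 PM = 6 h 59 min
Fri: 6:32 AM–12:31 PM = 5 h 59 min
Sat: 10:01 AM–2:35 PM = 4 h 34 min
Wed reg 6 h 32 min / OT 0 h 0 min; Thu reg 6 h 59 min / OT 0 h 0 min; Fri reg 5 h 59 min / OT 0 h 0 min; Sat reg 4 h 34 min / OT 0 h 0 min.
Totals: regular 24 h 4 min, overtime 0 h 0 min.

Regular 24.07 hours, overtime 0.00 hours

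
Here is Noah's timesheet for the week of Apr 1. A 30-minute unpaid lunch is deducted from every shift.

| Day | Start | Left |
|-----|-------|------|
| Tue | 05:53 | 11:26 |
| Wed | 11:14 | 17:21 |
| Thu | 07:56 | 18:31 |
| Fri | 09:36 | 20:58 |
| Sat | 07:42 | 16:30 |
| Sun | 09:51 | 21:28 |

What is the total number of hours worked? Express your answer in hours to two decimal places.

51.03 hours

Tue: 05:53–11:26 = 5 h 33 min; less 30 min break → 5 h 3 min
Wed: 11:14–17:21 = 6 h 7 min; less 30 min break → 5 h 37 min
Thu: 07:56–18:31 = 10 h 35 min; less 30 min break → 10 h 5 min
Fri: 09:36–20:58 = 11 h 22 min; less 30 min break → 10 h 52 min
Sat: 07:42–16:30 = 8 h 48 min; less 30 min break → 8 h 18 min
Sun: 09:51–21:28 = 11 h 37 min; less 30 min break → 11 h 7 min
Total: 5 h 3 min + 5 h 37 min + 10 h 5 min + 10 h 52 min + 8 h 18 min + 11 h 7 min = 51 h 2 min.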